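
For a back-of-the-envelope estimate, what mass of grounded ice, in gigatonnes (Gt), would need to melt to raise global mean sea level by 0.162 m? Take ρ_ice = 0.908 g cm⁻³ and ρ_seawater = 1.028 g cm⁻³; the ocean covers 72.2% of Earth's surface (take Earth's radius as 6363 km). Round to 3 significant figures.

≈ 6.12×10^4 Gt

Required water volume = Δh × A = 0.162 m × 3.67×10^14 m² = 5.951×10^13 m³.
ρ_w = 1.028 g cm⁻³ = 1028 kg m⁻³, so the mass of water = 5.951×10^13 m³ × 1028 kg m⁻³ = 6.118×10^16 kg = 6.12×10^4 Gt (and the same mass of ice, by conservation).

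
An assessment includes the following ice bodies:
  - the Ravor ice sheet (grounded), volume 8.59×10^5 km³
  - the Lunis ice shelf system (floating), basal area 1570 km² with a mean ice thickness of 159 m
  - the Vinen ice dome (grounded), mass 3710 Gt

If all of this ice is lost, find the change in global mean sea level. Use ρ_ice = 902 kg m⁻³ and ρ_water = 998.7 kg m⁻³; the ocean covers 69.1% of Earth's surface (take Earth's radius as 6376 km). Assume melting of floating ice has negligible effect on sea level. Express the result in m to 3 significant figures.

Ravor: 8.59×10^5 km³ × (902/998.7) = 7.758×10^5 km³ of water.
The Lunis ice shelf system is floating and already displaces its own weight of water, so its melt adds essentially nothing to sea level.
Vinen: 3710 Gt = 3.710×10^15 kg; dividing by ρ_w = 998.7 kg m⁻³ gives 3.715×10^12 m³ of water.
Total added water ≈ 7.795×10^14 m³ over 3.53×10^14 m² → Δh = 2.21 m.

≈ 2.21 m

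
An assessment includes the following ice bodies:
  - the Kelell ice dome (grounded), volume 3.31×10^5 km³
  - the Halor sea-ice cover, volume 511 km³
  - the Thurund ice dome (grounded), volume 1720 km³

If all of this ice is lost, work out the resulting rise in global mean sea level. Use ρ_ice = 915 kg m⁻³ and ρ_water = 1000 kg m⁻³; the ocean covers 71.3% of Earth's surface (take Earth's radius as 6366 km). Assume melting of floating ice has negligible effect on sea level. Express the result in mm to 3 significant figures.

Kelell: 3.31×10^5 km³ × (915/1000) = 3.029×10^5 km³ of water.
The Halor sea-ice cover is floating and already displaces its own weight of water, so its melt adds essentially nothing to sea level.
Thurund: 1720 km³ × (915/1000) = 1574 km³ of water.
Total added water ≈ 3.044×10^14 m³ over 3.63×10^14 m² → Δh = 0.838 m = 838 mm.

≈ 838 mm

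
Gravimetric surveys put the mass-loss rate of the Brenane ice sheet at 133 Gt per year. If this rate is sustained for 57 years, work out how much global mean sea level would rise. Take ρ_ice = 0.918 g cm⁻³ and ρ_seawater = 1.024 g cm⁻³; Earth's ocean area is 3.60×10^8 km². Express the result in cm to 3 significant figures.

Total mass lost = 133 Gt/yr × 57 yr = 7581 Gt = 7.581×10^15 kg.
ρ_w = 1.024 g cm⁻³ = 1024 kg m⁻³, so water volume = 7.581×10^15 / 1024 = 7.403×10^12 m³.
Δh = 7.403×10^12 / 3.60×10^14 = 0.0206 m = 2.06 cm.

≈ 2.06 cm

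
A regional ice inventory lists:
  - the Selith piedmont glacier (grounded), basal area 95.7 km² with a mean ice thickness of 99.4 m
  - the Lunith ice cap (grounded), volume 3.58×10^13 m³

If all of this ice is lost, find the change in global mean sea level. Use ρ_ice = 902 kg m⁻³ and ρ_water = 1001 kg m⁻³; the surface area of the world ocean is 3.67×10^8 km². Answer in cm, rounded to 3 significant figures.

≈ 8.79 cm

Selith: ice volume = 95.7 km² × 99.4 m = 9.513 km³; 9.513 × (902/1001) = 8.572 km³ of water.
Lunith: 3.58×10^13 m³ × (902/1001) = 3.226×10^13 m³ of water.
Total added water ≈ 3.227×10^13 m³ over 3.67×10^14 m² → Δh = 0.0879 m = 8.79 cm.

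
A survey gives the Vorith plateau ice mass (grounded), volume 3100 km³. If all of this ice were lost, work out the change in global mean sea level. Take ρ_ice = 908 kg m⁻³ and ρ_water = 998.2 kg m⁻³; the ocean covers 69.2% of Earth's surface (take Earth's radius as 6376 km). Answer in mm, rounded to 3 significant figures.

Vorith: 3100 km³ × (908/998.2) = 2820 km³ of water.
Spread over 3.54×10^14 m² of ocean, Δh = 2.820×10^12 / 3.54×10^14 = 7.98×10^-3 m = 7.98 mm.

≈ 7.98 mm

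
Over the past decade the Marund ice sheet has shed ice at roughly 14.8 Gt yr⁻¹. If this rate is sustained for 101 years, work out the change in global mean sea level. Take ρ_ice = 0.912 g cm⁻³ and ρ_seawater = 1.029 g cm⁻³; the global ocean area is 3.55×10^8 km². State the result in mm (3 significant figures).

Total mass lost = 14.8 Gt/yr × 101 yr = 1495 Gt = 1.495×10^15 kg.
ρ_w = 1.029 g cm⁻³ = 1029 kg m⁻³, so water volume = 1.495×10^15 / 1029 = 1.453×10^12 m³.
Δh = 1.453×10^12 / 3.55×10^14 = 4.09×10^-3 m = 4.09 mm.

≈ 4.09 mm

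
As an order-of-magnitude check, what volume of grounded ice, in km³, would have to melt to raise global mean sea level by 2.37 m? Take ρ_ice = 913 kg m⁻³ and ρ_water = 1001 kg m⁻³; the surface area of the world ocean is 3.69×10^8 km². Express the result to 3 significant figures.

≈ 9.59×10^5 km³

Required water volume = Δh × A = 2.37 m × 3.69×10^14 m² = 8.745×10^14 m³ = 8.745×10^5 km³.
Ice volume = water volume × ρ_w/ρ_ice = 8.745×10^5 × 1001/913 = 9.59×10^5 km³.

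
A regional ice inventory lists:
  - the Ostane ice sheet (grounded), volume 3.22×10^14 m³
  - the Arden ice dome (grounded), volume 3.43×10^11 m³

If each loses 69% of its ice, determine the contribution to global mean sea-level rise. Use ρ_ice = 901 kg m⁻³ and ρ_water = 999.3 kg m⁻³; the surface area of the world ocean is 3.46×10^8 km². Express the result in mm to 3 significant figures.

Ostane: 0.69 × 3.22×10^14 m³ × (901/999.3) = 2.003×10^14 m³ of water.
Arden: 0.69 × 3.43×10^11 m³ × (901/999.3) = 2.134×10^11 m³ of water.
Total added water ≈ 2.005×10^14 m³ over 3.46×10^14 m² → Δh = 0.580 m = 580 mm.

≈ 580 mm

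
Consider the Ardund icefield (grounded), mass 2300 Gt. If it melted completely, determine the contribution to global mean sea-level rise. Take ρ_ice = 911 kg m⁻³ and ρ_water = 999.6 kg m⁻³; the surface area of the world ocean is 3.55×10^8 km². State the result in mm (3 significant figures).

≈ 6.48 mm

Ardund: 2300 Gt = 2.300×10^15 kg; dividing by ρ_w = 999.6 kg m⁻³ gives 2.301×10^12 m³ of water.
Spread over 3.55×10^14 m² of ocean, Δh = 2.301×10^12 / 3.55×10^14 = 6.48×10^-3 m = 6.48 mm.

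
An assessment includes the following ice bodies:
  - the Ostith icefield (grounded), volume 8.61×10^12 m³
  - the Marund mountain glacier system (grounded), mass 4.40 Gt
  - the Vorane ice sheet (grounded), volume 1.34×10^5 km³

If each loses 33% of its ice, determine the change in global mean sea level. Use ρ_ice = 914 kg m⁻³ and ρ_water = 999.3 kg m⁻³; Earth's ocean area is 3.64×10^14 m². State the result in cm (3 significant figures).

Ostith: 0.33 × 8.61×10^12 m³ × (914/999.3) = 2.599×10^12 m³ of water.
Marund: 0.33 × 4.40 Gt = 1.452×10^12 kg; dividing by ρ_w = 999.3 kg m⁻³ gives 1.453×10^9 m³ of water.
Vorane: 0.33 × 1.34×10^5 km³ × (914/999.3) = 4.045×10^4 km³ of water.
Total added water ≈ 4.305×10^13 m³ over 3.64×10^14 m² → Δh = 0.118 m = 11.8 cm.

≈ 11.8 cm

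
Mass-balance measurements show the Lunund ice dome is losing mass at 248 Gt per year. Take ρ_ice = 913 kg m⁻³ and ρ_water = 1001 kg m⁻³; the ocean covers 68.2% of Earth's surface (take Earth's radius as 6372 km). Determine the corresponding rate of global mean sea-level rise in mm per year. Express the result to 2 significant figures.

≈ 0.71 mm/yr

ρ_w = 1001 kg m⁻³. Annual water volume added = 248 Gt / ρ_w = 2.480×10^14 kg / 1001 kg m⁻³ = 2.478×10^11 m³.
Δh per year = 2.478×10^11 / 3.48×10^14 = 7.12×10^-4 m = 0.71 mm.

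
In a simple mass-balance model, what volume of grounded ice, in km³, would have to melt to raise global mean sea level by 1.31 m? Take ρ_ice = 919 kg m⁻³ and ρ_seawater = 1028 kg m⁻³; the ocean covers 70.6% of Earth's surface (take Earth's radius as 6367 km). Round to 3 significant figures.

≈ 5.27×10^5 km³

Required water volume = Δh × A = 1.31 m × 3.60×10^14 m² = 4.711×10^14 m³ = 4.711×10^5 km³.
Ice volume = water volume × ρ_w/ρ_ice = 4.711×10^5 × 1028/919 = 5.27×10^5 km³.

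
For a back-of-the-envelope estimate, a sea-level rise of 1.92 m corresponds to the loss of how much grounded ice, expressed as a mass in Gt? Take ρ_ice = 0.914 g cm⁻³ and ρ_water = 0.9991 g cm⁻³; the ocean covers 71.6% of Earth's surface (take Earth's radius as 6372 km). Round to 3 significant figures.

Required water volume = Δh × A = 1.92 m × 3.65×10^14 m² = 7.014×10^14 m³.
ρ_w = 0.9991 g cm⁻³ = 999.1 kg m⁻³, so the mass of water = 7.014×10^14 m³ × 999.1 kg m⁻³ = 7.008×10^17 kg = 7.01×10^5 Gt (and the same mass of ice, by conservation).

≈ 7.01×10^5 Gt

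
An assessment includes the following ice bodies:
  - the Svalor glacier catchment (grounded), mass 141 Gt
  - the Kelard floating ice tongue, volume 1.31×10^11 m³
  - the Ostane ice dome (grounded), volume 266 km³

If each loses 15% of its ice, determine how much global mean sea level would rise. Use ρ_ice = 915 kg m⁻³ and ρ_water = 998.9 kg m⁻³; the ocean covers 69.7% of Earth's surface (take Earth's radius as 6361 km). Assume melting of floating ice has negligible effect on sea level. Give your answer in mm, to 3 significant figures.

Svalor: 0.15 × 141 Gt = 2.115×10^13 kg; dividing by ρ_w = 998.9 kg m⁻³ gives 2.117×10^10 m³ of water.
The Kelard floating ice tongue is floating and already displaces its own weight of water, so its melt adds essentially nothing to sea level.
Ostane: 0.15 × 266 km³ × (915/998.9) = 36.55 km³ of water.
Total added water ≈ 5.772×10^10 m³ over 3.54×10^14 m² → Δh = 1.63×10^-4 m = 0.163 mm.

≈ 0.163 mm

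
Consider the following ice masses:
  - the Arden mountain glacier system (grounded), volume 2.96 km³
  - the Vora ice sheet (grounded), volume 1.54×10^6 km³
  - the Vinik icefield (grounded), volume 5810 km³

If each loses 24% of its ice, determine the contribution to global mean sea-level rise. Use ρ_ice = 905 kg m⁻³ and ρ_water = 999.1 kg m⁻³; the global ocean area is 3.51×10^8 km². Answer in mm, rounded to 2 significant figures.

Arden: 0.24 × 2.96 km³ × (905/999.1) = 0.6435 km³ of water.
Vora: 0.24 × 1.54×10^6 km³ × (905/999.1) = 3.348×10^5 km³ of water.
Vinik: 0.24 × 5810 km³ × (905/999.1) = 1263 km³ of water.
Total added water ≈ 3.361×10^14 m³ over 3.51×10^14 m² → Δh = 0.957 m = 960 mm.

≈ 960 mm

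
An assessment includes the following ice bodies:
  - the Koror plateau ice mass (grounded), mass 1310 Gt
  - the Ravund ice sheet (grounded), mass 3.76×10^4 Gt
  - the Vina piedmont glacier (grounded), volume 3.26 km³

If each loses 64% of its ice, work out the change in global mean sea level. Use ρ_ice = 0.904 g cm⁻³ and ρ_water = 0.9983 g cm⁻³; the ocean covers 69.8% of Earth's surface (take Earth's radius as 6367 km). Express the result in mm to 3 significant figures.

≈ 70.2 mm

Koror: 0.64 × 1310 Gt = 8.384×10^14 kg; dividing by ρ_w = 0.9983 g cm⁻³ = 998.3 kg m⁻³ gives 8.398×10^11 m³ of water.
Ravund: 0.64 × 3.76×10^4 Gt = 2.406×10^16 kg; dividing by ρ_w = 998.3 kg m⁻³ gives 2.410×10^13 m³ of water.
Vina: 0.64 × 3.26 km³ × (904/998.3) = 1.889 km³ of water.
Total added water ≈ 2.495×10^13 m³ over 3.56×10^14 m² → Δh = 0.0702 m = 70.2 mm.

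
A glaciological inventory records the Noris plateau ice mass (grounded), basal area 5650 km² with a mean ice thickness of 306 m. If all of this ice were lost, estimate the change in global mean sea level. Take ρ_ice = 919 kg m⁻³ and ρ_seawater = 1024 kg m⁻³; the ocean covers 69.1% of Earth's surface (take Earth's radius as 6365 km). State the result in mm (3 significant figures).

≈ 4.41 mm

Noris: ice volume = 5650 km² × 306 m = 1729 km³; 1729 × (919/1024) = 1552 km³ of water.
Spread over 3.52×10^14 m² of ocean, Δh = 1.552×10^12 / 3.52×10^14 = 4.41×10^-3 m = 4.41 mm.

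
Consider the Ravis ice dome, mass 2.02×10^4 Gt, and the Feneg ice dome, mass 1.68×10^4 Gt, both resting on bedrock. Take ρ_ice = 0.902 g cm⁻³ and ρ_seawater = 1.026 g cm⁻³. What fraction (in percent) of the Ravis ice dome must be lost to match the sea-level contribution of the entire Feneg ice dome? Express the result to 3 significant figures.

Equal sea-level rise means equal mass of meltwater, i.e. equal mass of ice lost.
Ice mass of Feneg: 1.680×10^16 kg; ice mass of Ravis: 2.020×10^16 kg.
Fraction required = 1.680×10^16 / 2.020×10^16 = 0.832 → 83.2 %.

≈ 83.2 %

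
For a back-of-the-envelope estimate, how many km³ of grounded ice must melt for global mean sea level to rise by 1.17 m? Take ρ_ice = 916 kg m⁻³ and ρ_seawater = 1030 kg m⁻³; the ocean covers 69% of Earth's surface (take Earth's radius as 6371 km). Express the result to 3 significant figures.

≈ 4.63×10^5 km³

Required water volume = Δh × A = 1.17 m × 3.52×10^14 m² = 4.118×10^14 m³ = 4.118×10^5 km³.
Ice volume = water volume × ρ_w/ρ_ice = 4.118×10^5 × 1030/916 = 4.63×10^5 km³.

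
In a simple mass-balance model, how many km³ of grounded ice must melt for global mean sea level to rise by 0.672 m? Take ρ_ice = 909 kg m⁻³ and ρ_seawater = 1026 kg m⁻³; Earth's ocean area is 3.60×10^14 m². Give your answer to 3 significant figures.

Required water volume = Δh × A = 0.672 m × 3.60×10^14 m² = 2.419×10^14 m³ = 2.419×10^5 km³.
Ice volume = water volume × ρ_w/ρ_ice = 2.419×10^5 × 1026/909 = 2.73×10^5 km³.

≈ 2.73×10^5 km³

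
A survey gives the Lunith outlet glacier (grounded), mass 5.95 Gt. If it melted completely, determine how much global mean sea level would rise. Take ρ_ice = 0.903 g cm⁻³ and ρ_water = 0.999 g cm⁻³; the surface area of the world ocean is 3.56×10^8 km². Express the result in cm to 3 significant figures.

≈ 1.67×10^-3 cm

Lunith: 5.95 Gt = 5.950×10^12 kg; dividing by ρ_w = 0.999 g cm⁻³ = 999 kg m⁻³ gives 5.956×10^9 m³ of water.
Spread over 3.56×10^14 m² of ocean, Δh = 5.956×10^9 / 3.56×10^14 = 1.67×10^-5 m = 1.67×10^-3 cm.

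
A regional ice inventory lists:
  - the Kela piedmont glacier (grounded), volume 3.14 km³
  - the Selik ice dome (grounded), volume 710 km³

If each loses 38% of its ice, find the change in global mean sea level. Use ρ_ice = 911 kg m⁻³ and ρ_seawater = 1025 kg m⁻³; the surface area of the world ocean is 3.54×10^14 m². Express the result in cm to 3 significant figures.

Kela: 0.38 × 3.14 km³ × (911/1025) = 1.060 km³ of water.
Selik: 0.38 × 710 km³ × (911/1025) = 239.8 km³ of water.
Total added water ≈ 2.409×10^11 m³ over 3.54×10^14 m² → Δh = 6.80×10^-4 m = 0.0680 cm.

≈ 0.0680 cm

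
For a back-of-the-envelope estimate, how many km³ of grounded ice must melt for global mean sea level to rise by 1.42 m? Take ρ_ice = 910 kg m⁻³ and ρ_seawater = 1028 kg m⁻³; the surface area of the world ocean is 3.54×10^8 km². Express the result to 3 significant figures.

Required water volume = Δh × A = 1.42 m × 3.54×10^14 m² = 5.027×10^14 m³ = 5.027×10^5 km³.
Ice volume = water volume × ρ_w/ρ_ice = 5.027×10^5 × 1028/910 = 5.68×10^5 km³.

≈ 5.68×10^5 km³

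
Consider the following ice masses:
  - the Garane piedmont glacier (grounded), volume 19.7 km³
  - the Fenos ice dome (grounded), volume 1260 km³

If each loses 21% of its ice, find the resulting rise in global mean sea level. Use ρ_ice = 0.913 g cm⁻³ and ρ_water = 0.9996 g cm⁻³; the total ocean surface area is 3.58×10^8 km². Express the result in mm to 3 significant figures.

Garane: 0.21 × 19.7 km³ × (913/999.6) = 3.779 km³ of water.
Fenos: 0.21 × 1260 km³ × (913/999.6) = 241.7 km³ of water.
Total added water ≈ 2.455×10^11 m³ over 3.58×10^14 m² → Δh = 6.86×10^-4 m = 0.686 mm.

≈ 0.686 mm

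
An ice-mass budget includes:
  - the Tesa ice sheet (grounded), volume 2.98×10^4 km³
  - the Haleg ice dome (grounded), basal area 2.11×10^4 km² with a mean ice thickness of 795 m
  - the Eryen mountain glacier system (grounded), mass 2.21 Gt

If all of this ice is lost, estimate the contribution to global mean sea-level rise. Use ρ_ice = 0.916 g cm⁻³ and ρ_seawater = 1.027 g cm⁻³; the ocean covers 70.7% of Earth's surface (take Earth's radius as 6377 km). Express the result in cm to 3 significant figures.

≈ 11.5 cm

Tesa: 2.98×10^4 km³ × (916/1027) = 2.658×10^4 km³ of water.
Haleg: ice volume = 2.11×10^4 km² × 795 m = 1.677×10^4 km³; 1.677×10^4 × (916/1027) = 1.496×10^4 km³ of water.
Eryen: 2.21 Gt = 2.210×10^12 kg; dividing by ρ_w = 1.027 g cm⁻³ = 1027 kg m⁻³ gives 2.152×10^9 m³ of water.
Total added water ≈ 4.154×10^13 m³ over 3.61×10^14 m² → Δh = 0.115 m = 11.5 cm.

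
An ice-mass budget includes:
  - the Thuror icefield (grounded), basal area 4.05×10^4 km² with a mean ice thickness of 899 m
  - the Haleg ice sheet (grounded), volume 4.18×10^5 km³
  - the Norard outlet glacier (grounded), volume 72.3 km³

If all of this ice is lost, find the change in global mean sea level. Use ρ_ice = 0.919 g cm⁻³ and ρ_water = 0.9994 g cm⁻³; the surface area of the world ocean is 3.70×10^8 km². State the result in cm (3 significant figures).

≈ 113 cm

Thuror: ice volume = 4.05×10^4 km² × 899 m = 3.641×10^4 km³; 3.641×10^4 × (919/999.4) = 3.348×10^4 km³ of water.
Haleg: 4.18×10^5 km³ × (919/999.4) = 3.844×10^5 km³ of water.
Norard: 72.3 km³ × (919/999.4) = 66.48 km³ of water.
Total added water ≈ 4.179×10^14 m³ over 3.70×10^14 m² → Δh = 1.13 m = 113 cm.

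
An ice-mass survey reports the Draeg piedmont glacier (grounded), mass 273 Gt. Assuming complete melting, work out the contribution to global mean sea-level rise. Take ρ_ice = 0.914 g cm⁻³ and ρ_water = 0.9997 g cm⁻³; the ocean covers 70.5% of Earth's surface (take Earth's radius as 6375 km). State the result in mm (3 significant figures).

≈ 0.758 mm

Draeg: 273 Gt = 2.730×10^14 kg; dividing by ρ_w = 0.9997 g cm⁻³ = 999.7 kg m⁻³ gives 2.731×10^11 m³ of water.
Spread over 3.60×10^14 m² of ocean, Δh = 2.731×10^11 / 3.60×10^14 = 7.58×10^-4 m = 0.758 mm.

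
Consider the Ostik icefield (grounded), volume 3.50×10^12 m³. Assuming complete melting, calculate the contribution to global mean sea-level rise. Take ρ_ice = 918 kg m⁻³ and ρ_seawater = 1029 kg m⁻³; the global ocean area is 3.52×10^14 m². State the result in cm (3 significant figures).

≈ 0.887 cm

Ostik: 3.50×10^12 m³ × (918/1029) = 3.122×10^12 m³ of water.
Spread over 3.52×10^14 m² of ocean, Δh = 3.122×10^12 / 3.52×10^14 = 8.87×10^-3 m = 0.887 cm.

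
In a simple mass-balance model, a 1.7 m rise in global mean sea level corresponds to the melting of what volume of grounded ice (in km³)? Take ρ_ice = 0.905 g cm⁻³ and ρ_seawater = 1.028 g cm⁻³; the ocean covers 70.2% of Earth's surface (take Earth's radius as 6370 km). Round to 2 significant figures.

≈ 6.9×10^5 km³

Required water volume = Δh × A = 1.7 m × 3.58×10^14 m² = 6.085×10^14 m³ = 6.085×10^5 km³.
Ice volume = water volume × ρ_w/ρ_ice = 6.085×10^5 × 1028/905 = 6.9×10^5 km³.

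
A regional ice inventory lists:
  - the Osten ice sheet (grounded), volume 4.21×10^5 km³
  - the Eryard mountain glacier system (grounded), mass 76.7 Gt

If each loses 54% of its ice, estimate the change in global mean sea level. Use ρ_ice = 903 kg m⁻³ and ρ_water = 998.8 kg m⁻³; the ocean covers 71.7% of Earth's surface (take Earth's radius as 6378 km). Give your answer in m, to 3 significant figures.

≈ 0.561 m

Osten: 0.54 × 4.21×10^5 km³ × (903/998.8) = 2.055×10^5 km³ of water.
Eryard: 0.54 × 76.7 Gt = 4.142×10^13 kg; dividing by ρ_w = 998.8 kg m⁻³ gives 4.147×10^10 m³ of water.
Total added water ≈ 2.056×10^14 m³ over 3.67×10^14 m² → Δh = 0.561 m.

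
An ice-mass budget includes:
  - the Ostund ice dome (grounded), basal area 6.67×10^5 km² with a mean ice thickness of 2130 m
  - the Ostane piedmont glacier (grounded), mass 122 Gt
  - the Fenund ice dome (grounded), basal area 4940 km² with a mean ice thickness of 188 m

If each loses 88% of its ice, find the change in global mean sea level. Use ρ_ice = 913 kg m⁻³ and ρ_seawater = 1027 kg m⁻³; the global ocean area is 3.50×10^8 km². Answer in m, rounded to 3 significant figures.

≈ 3.18 m

Ostund: ice volume = 6.67×10^5 km² × 2130 m = 1.421×10^6 km³; 0.88 × 1.421×10^6 × (913/1027) = 1.111×10^6 km³ of water.
Ostane: 0.88 × 122 Gt = 1.074×10^14 kg; dividing by ρ_w = 1027 kg m⁻³ gives 1.045×10^11 m³ of water.
Fenund: ice volume = 4940 km² × 188 m = 928.7 km³; 0.88 × 928.7 × (913/1027) = 726.6 km³ of water.
Total added water ≈ 1.112×10^15 m³ over 3.50×10^14 m² → Δh = 3.18 m.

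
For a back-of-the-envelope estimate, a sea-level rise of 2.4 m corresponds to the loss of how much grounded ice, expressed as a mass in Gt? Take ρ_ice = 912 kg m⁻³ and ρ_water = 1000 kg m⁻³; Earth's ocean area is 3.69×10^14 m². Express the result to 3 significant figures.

≈ 8.86×10^5 Gt

Required water volume = Δh × A = 2.4 m × 3.69×10^14 m² = 8.856×10^14 m³.
ρ_w = 1000 kg m⁻³, so the mass of water = 8.856×10^14 m³ × 1000 kg m⁻³ = 8.856×10^17 kg = 8.86×10^5 Gt (and the same mass of ice, by conservation).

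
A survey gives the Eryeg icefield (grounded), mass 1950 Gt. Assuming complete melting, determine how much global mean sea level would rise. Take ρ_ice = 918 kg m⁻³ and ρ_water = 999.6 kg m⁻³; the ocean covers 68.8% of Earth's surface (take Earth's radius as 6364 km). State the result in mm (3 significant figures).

≈ 5.57 mm

Eryeg: 1950 Gt = 1.950×10^15 kg; dividing by ρ_w = 999.6 kg m⁻³ gives 1.951×10^12 m³ of water.
Spread over 3.50×10^14 m² of ocean, Δh = 1.951×10^12 / 3.50×10^14 = 5.57×10^-3 m = 5.57 mm.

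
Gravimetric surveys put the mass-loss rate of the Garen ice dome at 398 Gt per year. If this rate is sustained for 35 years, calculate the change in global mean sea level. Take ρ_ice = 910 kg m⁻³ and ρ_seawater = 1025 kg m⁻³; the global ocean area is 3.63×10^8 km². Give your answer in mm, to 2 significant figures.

≈ 37 mm

Total mass lost = 398 Gt/yr × 35 yr = 1.393×10^4 Gt = 1.393×10^16 kg.
ρ_w = 1025 kg m⁻³, so water volume = 1.393×10^16 / 1025 = 1.359×10^13 m³.
Δh = 1.359×10^13 / 3.63×10^14 = 0.0374 m = 37 mm.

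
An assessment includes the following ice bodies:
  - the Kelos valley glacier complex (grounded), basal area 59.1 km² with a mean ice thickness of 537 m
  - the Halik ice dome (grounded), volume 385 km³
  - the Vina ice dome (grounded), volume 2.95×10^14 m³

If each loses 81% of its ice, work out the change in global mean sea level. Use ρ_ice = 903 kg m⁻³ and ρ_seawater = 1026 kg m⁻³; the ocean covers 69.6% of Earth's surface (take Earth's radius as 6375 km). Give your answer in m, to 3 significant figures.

≈ 0.592 m

Kelos: ice volume = 59.1 km² × 537 m = 31.74 km³; 0.81 × 31.74 × (903/1026) = 22.62 km³ of water.
Halik: 0.81 × 385 km³ × (903/1026) = 274.5 km³ of water.
Vina: 0.81 × 2.95×10^14 m³ × (903/1026) = 2.103×10^14 m³ of water.
Total added water ≈ 2.106×10^14 m³ over 3.55×10^14 m² → Δh = 0.592 m.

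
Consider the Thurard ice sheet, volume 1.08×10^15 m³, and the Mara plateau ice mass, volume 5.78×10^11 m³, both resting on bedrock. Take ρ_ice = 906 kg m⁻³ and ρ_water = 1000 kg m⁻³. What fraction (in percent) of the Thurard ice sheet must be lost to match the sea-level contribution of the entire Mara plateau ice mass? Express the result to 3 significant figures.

Equal sea-level rise means equal mass of meltwater, i.e. equal mass of ice lost.
Ice mass of Mara: 5.237×10^14 kg; ice mass of Thurard: 9.785×10^17 kg.
Fraction required = 5.237×10^14 / 9.785×10^17 = 5.35×10^-4 → 0.0535 %.

≈ 0.0535 %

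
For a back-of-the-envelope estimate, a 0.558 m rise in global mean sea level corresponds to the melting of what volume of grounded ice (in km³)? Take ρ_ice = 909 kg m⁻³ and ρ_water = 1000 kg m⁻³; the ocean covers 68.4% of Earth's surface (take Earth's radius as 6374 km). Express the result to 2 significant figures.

≈ 2.1×10^5 km³

Required water volume = Δh × A = 0.558 m × 3.49×10^14 m² = 1.949×10^14 m³ = 1.949×10^5 km³.
Ice volume = water volume × ρ_w/ρ_ice = 1.949×10^5 × 1000/909 = 2.1×10^5 km³.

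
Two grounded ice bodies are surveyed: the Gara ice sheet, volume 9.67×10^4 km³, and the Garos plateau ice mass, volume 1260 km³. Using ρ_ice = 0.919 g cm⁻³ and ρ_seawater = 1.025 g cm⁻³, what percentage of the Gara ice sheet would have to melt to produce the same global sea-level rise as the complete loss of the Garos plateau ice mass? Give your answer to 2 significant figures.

Equal sea-level rise means equal mass of meltwater, i.e. equal mass of ice lost.
Ice mass of Garos: 1.158×10^15 kg; ice mass of Gara: 8.887×10^16 kg.
Fraction required = 1.158×10^15 / 8.887×10^16 = 0.0130 → 1.3 %.

≈ 1.3 %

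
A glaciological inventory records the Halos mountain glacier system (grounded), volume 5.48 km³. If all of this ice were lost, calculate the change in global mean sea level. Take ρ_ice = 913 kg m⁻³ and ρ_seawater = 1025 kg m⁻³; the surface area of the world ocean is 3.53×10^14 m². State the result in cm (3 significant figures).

Halos: 5.48 km³ × (913/1025) = 4.881 km³ of water.
Spread over 3.53×10^14 m² of ocean, Δh = 4.881×10^9 / 3.53×10^14 = 1.38×10^-5 m = 1.38×10^-3 cm.

≈ 1.38×10^-3 cm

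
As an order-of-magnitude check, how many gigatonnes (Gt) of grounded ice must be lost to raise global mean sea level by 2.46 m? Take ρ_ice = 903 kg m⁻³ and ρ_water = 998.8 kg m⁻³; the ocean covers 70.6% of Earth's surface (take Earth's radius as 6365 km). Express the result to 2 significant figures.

≈ 8.8×10^5 Gt

Required water volume = Δh × A = 2.46 m × 3.59×10^14 m² = 8.842×10^14 m³.
ρ_w = 998.8 kg m⁻³, so the mass of water = 8.842×10^14 m³ × 998.8 kg m⁻³ = 8.831×10^17 kg = 8.8×10^5 Gt (and the same mass of ice, by conservation).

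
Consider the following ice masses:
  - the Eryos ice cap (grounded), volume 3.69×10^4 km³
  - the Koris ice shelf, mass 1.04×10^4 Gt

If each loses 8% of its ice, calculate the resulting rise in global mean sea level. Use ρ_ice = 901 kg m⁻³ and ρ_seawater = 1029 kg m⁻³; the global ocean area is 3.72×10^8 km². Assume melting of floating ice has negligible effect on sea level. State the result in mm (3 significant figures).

≈ 6.95 mm

Eryos: 0.08 × 3.69×10^4 km³ × (901/1029) = 2585 km³ of water.
The Koris ice shelf is floating and already displaces its own weight of water, so its melt adds essentially nothing to sea level.
Total added water ≈ 2.585×10^12 m³ over 3.72×10^14 m² → Δh = 6.95×10^-3 m = 6.95 mm.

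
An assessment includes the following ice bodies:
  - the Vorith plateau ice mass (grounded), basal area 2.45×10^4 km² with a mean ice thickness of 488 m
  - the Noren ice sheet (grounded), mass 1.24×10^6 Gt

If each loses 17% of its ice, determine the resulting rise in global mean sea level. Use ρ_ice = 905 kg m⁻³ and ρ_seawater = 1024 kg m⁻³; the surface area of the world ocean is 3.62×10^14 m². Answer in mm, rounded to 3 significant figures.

≈ 574 mm

Vorith: ice volume = 2.45×10^4 km² × 488 m = 1.196×10^4 km³; 0.17 × 1.196×10^4 × (905/1024) = 1796 km³ of water.
Noren: 0.17 × 1.24×10^6 Gt = 2.108×10^17 kg; dividing by ρ_w = 1024 kg m⁻³ gives 2.059×10^14 m³ of water.
Total added water ≈ 2.077×10^14 m³ over 3.62×10^14 m² → Δh = 0.574 m = 574 mm.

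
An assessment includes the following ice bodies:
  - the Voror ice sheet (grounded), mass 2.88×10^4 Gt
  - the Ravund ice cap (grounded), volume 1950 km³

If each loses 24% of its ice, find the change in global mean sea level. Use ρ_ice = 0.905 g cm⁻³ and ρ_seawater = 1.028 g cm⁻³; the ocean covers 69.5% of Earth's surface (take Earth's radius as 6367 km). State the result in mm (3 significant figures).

≈ 20.2 mm

Voror: 0.24 × 2.88×10^4 Gt = 6.912×10^15 kg; dividing by ρ_w = 1.028 g cm⁻³ = 1028 kg m⁻³ gives 6.724×10^12 m³ of water.
Ravund: 0.24 × 1950 km³ × (905/1028) = 412.0 km³ of water.
Total added water ≈ 7.136×10^12 m³ over 3.54×10^14 m² → Δh = 0.0202 m = 20.2 mm.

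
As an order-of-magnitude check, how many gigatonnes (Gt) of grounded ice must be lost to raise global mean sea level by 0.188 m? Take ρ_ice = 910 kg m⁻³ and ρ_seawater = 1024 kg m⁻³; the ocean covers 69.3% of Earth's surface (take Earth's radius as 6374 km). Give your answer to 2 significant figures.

≈ 6.8×10^4 Gt

Required water volume = Δh × A = 0.188 m × 3.54×10^14 m² = 6.652×10^13 m³.
ρ_w = 1024 kg m⁻³, so the mass of water = 6.652×10^13 m³ × 1024 kg m⁻³ = 6.811×10^16 kg = 6.8×10^4 Gt (and the same mass of ice, by conservation).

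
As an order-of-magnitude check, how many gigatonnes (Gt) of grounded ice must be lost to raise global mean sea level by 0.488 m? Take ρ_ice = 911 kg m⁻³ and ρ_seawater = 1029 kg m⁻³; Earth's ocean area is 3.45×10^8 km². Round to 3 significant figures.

≈ 1.73×10^5 Gt

Required water volume = Δh × A = 0.488 m × 3.45×10^14 m² = 1.684×10^14 m³.
ρ_w = 1029 kg m⁻³, so the mass of water = 1.684×10^14 m³ × 1029 kg m⁻³ = 1.732×10^17 kg = 1.73×10^5 Gt (and the same mass of ice, by conservation).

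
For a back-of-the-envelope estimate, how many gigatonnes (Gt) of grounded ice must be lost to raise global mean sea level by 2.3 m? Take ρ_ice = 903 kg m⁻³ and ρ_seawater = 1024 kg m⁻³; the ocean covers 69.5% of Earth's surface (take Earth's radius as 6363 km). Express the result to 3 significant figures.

≈ 8.33×10^5 Gt

Required water volume = Δh × A = 2.3 m × 3.54×10^14 m² = 8.133×10^14 m³.
ρ_w = 1024 kg m⁻³, so the mass of water = 8.133×10^14 m³ × 1024 kg m⁻³ = 8.328×10^17 kg = 8.33×10^5 Gt (and the same mass of ice, by conservation).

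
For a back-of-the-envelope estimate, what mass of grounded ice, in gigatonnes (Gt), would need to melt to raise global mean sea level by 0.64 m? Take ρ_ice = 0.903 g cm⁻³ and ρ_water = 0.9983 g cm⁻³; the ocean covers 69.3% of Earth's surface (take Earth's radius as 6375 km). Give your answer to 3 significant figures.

Required water volume = Δh × A = 0.64 m × 3.54×10^14 m² = 2.265×10^14 m³.
ρ_w = 0.9983 g cm⁻³ = 998.3 kg m⁻³, so the mass of water = 2.265×10^14 m³ × 998.3 kg m⁻³ = 2.261×10^17 kg = 2.26×10^5 Gt (and the same mass of ice, by conservation).

≈ 2.26×10^5 Gt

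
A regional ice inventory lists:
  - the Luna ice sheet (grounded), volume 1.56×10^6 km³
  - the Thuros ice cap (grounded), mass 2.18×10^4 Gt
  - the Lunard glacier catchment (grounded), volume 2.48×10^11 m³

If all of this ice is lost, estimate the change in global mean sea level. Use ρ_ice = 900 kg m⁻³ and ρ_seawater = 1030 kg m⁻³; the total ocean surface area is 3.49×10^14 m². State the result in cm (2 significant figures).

Luna: 1.56×10^6 km³ × (900/1030) = 1.363×10^6 km³ of water.
Thuros: 2.18×10^4 Gt = 2.180×10^16 kg; dividing by ρ_w = 1030 kg m⁻³ gives 2.117×10^13 m³ of water.
Lunard: 2.48×10^11 m³ × (900/1030) = 2.167×10^11 m³ of water.
Total added water ≈ 1.384×10^15 m³ over 3.49×10^14 m² → Δh = 3.97 m = 400 cm.

≈ 400 cm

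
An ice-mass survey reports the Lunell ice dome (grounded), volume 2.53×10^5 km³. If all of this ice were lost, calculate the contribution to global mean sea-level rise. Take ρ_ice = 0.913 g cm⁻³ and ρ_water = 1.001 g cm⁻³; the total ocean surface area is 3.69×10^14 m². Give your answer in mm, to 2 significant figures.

≈ 630 mm

Lunell: 2.53×10^5 km³ × (913/1001) = 2.308×10^5 km³ of water.
Spread over 3.69×10^14 m² of ocean, Δh = 2.308×10^14 / 3.69×10^14 = 0.625 m = 630 mm.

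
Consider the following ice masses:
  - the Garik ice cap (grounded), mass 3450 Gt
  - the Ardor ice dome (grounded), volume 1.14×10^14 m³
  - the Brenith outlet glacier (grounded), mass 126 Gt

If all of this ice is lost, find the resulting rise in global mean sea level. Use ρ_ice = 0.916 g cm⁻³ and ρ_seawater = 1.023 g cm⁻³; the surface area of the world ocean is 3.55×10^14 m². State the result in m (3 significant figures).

Garik: 3450 Gt = 3.450×10^15 kg; dividing by ρ_w = 1.023 g cm⁻³ = 1023 kg m⁻³ gives 3.372×10^12 m³ of water.
Ardor: 1.14×10^14 m³ × (916/1023) = 1.021×10^14 m³ of water.
Brenith: 126 Gt = 1.260×10^14 kg; dividing by ρ_w = 1023 kg m⁻³ gives 1.232×10^11 m³ of water.
Total added water ≈ 1.056×10^14 m³ over 3.55×10^14 m² → Δh = 0.297 m.

≈ 0.297 m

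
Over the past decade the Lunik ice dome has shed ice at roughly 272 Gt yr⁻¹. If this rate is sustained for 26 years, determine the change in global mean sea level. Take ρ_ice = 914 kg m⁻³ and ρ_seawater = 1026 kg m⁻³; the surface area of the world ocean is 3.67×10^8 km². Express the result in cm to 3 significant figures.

≈ 1.88 cm

Total mass lost = 272 Gt/yr × 26 yr = 7072 Gt = 7.072×10^15 kg.
ρ_w = 1026 kg m⁻³, so water volume = 7.072×10^15 / 1026 = 6.893×10^12 m³.
Δh = 6.893×10^12 / 3.67×10^14 = 0.0188 m = 1.88 cm.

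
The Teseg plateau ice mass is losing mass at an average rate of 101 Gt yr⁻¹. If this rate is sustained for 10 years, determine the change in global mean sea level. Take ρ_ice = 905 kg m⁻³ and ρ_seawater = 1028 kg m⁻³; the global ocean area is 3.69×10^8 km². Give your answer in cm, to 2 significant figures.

≈ 0.27 cm

Total mass lost = 101 Gt/yr × 10 yr = 1010 Gt = 1.010×10^15 kg.
ρ_w = 1028 kg m⁻³, so water volume = 1.010×10^15 / 1028 = 9.825×10^11 m³.
Δh = 9.825×10^11 / 3.69×10^14 = 2.66×10^-3 m = 0.27 cm.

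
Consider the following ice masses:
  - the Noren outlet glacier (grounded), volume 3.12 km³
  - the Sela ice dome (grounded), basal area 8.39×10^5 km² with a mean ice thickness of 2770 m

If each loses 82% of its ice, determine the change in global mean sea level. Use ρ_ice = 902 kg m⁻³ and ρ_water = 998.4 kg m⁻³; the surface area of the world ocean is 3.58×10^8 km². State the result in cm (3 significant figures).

Noren: 0.82 × 3.12 km³ × (902/998.4) = 2.311 km³ of water.
Sela: ice volume = 8.39×10^5 km² × 2770 m = 2.324×10^6 km³; 0.82 × 2.324×10^6 × (902/998.4) = 1.722×10^6 km³ of water.
Total added water ≈ 1.722×10^15 m³ over 3.58×10^14 m² → Δh = 4.81 m = 481 cm.

≈ 481 cm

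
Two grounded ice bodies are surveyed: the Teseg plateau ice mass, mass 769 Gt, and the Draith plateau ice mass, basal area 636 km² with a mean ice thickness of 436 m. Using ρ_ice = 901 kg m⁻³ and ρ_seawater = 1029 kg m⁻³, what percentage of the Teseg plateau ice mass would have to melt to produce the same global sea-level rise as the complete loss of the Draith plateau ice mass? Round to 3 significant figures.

≈ 32.5 %

Equal sea-level rise means equal mass of meltwater, i.e. equal mass of ice lost.
Ice mass of Draith: 2.498×10^14 kg; ice mass of Teseg: 7.690×10^14 kg.
Fraction required = 2.498×10^14 / 7.690×10^14 = 0.325 → 32.5 %.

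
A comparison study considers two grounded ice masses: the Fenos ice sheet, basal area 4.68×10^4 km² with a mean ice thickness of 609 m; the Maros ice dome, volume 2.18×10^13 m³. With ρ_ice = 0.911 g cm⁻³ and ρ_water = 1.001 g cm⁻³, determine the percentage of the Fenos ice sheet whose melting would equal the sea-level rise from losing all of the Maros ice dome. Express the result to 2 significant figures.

≈ 76 %

Equal sea-level rise means equal mass of meltwater, i.e. equal mass of ice lost.
Ice mass of Maros: 1.986×10^16 kg; ice mass of Fenos: 2.596×10^16 kg.
Fraction required = 1.986×10^16 / 2.596×10^16 = 0.765 → 76 %.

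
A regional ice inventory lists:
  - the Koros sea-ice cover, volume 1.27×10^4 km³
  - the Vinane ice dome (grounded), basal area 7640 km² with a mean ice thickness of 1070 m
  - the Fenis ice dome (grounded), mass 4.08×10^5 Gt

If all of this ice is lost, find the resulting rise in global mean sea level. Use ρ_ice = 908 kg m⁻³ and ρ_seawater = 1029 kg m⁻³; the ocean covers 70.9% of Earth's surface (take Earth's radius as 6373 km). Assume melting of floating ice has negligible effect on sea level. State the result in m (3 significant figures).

≈ 1.12 m

The Koros sea-ice cover is floating and already displaces its own weight of water, so its melt adds essentially nothing to sea level.
Vinane: ice volume = 7640 km² × 1070 m = 8175 km³; 8175 × (908/1029) = 7214 km³ of water.
Fenis: 4.08×10^5 Gt = 4.080×10^17 kg; dividing by ρ_w = 1029 kg m⁻³ gives 3.965×10^14 m³ of water.
Total added water ≈ 4.037×10^14 m³ over 3.62×10^14 m² → Δh = 1.12 m.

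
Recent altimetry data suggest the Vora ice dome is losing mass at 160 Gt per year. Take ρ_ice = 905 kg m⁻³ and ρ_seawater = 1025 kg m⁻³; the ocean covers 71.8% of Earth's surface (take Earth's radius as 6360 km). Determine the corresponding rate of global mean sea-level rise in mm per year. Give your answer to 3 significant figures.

≈ 0.428 mm/yr

ρ_w = 1025 kg m⁻³. Annual water volume added = 160 Gt / ρ_w = 1.600×10^14 kg / 1025 kg m⁻³ = 1.561×10^11 m³.
Δh per year = 1.561×10^11 / 3.65×10^14 = 4.28×10^-4 m = 0.428 mm.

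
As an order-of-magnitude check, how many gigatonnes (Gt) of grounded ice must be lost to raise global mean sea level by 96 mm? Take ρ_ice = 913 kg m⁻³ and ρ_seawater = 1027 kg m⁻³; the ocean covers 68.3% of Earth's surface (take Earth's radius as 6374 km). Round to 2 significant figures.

Required water volume = Δh × A = 0.096 m × 3.49×10^14 m² = 3.348×10^13 m³.
ρ_w = 1027 kg m⁻³, so the mass of water = 3.348×10^13 m³ × 1027 kg m⁻³ = 3.438×10^16 kg = 3.4×10^4 Gt (and the same mass of ice, by conservation).

≈ 3.4×10^4 Gt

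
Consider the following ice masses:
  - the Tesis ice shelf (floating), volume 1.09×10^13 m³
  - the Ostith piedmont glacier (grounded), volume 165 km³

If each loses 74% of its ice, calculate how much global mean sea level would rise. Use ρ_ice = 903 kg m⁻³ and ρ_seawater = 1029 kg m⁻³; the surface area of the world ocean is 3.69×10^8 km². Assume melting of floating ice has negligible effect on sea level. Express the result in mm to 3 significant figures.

The Tesis ice shelf is floating and already displaces its own weight of water, so its melt adds essentially nothing to sea level.
Ostith: 0.74 × 165 km³ × (903/1029) = 107.1 km³ of water.
Total added water ≈ 1.071×10^11 m³ over 3.69×10^14 m² → Δh = 2.90×10^-4 m = 0.290 mm.

≈ 0.290 mm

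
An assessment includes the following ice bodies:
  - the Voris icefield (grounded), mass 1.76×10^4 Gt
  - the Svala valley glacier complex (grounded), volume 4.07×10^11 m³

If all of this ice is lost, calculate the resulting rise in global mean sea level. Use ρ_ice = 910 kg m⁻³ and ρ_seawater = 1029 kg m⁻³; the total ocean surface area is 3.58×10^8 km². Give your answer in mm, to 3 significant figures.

Voris: 1.76×10^4 Gt = 1.760×10^16 kg; dividing by ρ_w = 1029 kg m⁻³ gives 1.710×10^13 m³ of water.
Svala: 4.07×10^11 m³ × (910/1029) = 3.599×10^11 m³ of water.
Total added water ≈ 1.746×10^13 m³ over 3.58×10^14 m² → Δh = 0.0488 m = 48.8 mm.

≈ 48.8 mm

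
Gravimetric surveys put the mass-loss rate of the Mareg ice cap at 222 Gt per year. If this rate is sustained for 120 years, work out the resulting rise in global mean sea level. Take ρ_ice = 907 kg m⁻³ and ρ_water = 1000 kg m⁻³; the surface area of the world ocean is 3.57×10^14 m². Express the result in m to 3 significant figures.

Total mass lost = 222 Gt/yr × 120 yr = 2.664×10^4 Gt = 2.664×10^16 kg.
ρ_w = 1000 kg m⁻³, so water volume = 2.664×10^16 / 1000 = 2.664×10^13 m³.
Δh = 2.664×10^13 / 3.57×10^14 = 0.0746 m.

≈ 0.0746 m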